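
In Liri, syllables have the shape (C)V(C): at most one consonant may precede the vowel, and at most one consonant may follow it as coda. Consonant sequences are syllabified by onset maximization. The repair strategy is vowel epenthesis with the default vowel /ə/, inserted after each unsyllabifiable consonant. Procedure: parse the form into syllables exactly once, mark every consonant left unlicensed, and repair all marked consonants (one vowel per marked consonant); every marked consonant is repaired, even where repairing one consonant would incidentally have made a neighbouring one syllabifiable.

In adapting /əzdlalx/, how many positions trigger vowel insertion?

The unsyllabifiable consonants are /d/, /x/; each receives one epenthetic vowel.

2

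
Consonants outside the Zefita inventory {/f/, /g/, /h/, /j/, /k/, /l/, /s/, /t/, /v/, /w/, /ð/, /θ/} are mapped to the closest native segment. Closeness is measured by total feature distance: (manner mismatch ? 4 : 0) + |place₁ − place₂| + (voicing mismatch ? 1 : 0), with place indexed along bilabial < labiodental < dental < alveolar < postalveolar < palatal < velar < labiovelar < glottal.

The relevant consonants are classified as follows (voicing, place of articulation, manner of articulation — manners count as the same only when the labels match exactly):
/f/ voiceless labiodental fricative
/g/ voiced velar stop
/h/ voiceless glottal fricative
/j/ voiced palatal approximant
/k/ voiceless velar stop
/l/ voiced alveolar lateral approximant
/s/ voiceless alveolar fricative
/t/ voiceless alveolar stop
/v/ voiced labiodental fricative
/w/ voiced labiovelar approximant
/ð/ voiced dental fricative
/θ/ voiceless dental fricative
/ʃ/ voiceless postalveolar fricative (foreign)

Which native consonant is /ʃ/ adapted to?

s

/s/ is closest: same manner (fricative), place distance 1 (postalveolar→alveolar), same voicing; total 1. Next closest is /θ/ at distance 2.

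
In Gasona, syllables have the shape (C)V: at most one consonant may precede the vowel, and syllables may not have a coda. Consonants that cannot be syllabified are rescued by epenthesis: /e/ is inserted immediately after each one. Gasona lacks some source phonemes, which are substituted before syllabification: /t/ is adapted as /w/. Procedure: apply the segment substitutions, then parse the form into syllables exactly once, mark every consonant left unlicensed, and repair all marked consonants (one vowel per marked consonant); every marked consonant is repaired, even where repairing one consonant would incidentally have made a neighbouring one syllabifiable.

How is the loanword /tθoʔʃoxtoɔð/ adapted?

weθoʔeʃoxewoɔðe

Substitution: /t/ → /w/, giving /wθoʔʃoxwoɔð/.
The consonants /w/, /ʔ/, /x/, /ð/ cannot be parsed into a legal (C)V syllable (no codas are permitted; onsets are limited to one consonant).
Epenthesis after each stranded consonant: /w/ → /we/, /ʔ/ → /ʔe/, /x/ → /xe/, /ð/ → /ðe/.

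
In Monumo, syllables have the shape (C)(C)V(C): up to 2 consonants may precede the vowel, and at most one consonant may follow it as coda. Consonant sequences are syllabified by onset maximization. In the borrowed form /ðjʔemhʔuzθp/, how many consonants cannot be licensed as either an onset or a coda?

3

Under (C)(C)V(C), the unsyllabifiable consonants are /ð/, /θ/, /p/ (at most one coda consonant is licensed; onsets may contain at most 2 consonants).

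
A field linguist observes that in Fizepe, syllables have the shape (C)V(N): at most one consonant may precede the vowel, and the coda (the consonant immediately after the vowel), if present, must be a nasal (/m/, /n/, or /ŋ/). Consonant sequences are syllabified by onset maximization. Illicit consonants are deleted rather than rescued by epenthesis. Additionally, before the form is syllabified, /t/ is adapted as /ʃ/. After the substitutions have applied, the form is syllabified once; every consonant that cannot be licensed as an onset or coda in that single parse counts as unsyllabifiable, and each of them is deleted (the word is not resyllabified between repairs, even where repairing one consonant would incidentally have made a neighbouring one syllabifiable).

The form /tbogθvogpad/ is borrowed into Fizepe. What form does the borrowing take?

bovopa

Substitution: /t/ → /ʃ/, giving /ʃbogθvogpad/.
The consonants /ʃ/, /g/, /θ/, /g/, /d/ cannot be parsed into a legal (C)V(N) syllable (only a nasal (/m/, /n/, or /ŋ/) is licensed in coda position; onsets are limited to one consonant).
Deleting the stranded consonants removes /ʃ/, /g/, /θ/, /g/, /d/.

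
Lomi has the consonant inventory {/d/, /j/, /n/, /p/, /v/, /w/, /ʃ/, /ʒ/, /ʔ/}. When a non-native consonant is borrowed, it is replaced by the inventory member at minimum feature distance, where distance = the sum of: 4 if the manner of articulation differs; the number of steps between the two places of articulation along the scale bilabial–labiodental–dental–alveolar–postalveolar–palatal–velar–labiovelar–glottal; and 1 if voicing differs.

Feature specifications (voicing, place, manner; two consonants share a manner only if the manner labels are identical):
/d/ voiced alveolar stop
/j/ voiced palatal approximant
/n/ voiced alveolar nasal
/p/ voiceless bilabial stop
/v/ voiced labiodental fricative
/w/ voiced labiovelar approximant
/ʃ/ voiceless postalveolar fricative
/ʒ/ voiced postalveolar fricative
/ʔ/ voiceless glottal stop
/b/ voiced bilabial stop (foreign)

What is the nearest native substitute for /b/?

p

/p/ is closest: same manner (stop), place distance 0 (bilabial→bilabial), voicing differs (+1); total 1. Next closest is /d/ at distance 3.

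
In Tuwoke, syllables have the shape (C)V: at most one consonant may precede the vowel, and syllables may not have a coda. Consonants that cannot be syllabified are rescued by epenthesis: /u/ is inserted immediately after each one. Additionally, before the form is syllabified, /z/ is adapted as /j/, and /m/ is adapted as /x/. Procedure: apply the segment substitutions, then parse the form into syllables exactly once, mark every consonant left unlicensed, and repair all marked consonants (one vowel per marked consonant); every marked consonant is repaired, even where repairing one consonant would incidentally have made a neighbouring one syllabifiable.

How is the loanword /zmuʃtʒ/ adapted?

Substitution: /z/ → /j/, /m/ → /x/, giving /jxuʃtʒ/.
Under (C)V, the unsyllabifiable consonants are /j/, /ʃ/, /t/, /ʒ/ (no codas are permitted; onsets are limited to one consonant).
Inserting the epenthetic vowel yields /j/ → /ju/, /ʃ/ → /ʃu/, /t/ → /tu/, /ʒ/ → /ʒu/.

juxuʃutuʒu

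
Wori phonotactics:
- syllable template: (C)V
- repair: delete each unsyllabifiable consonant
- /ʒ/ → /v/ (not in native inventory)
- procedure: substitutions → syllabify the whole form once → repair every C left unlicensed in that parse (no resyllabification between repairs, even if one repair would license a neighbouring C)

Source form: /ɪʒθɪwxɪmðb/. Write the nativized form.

ɪθɪxɪ

Substitution: /ʒ/ → /v/, giving /ɪvθɪwxɪmðb/.
Syllabifying with onset maximization leaves /v/, /w/, /m/, /ð/, /b/ stranded (no codas are permitted; onsets are limited to one consonant).
Each unlicensed consonant is deleted: /v/, /w/, /m/, /ð/, /b/.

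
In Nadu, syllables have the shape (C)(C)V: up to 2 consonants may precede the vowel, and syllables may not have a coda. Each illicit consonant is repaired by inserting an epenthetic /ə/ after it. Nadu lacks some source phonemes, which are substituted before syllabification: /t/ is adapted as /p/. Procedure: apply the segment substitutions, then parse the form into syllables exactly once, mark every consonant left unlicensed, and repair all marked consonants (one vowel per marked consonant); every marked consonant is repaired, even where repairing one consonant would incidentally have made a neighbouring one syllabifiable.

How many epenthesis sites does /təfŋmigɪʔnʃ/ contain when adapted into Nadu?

4

After substitution the input is /pəfŋmigɪʔnʃ/.
The unsyllabifiable consonants are /f/, /ʔ/, /n/, /ʃ/; each receives one epenthetic vowel.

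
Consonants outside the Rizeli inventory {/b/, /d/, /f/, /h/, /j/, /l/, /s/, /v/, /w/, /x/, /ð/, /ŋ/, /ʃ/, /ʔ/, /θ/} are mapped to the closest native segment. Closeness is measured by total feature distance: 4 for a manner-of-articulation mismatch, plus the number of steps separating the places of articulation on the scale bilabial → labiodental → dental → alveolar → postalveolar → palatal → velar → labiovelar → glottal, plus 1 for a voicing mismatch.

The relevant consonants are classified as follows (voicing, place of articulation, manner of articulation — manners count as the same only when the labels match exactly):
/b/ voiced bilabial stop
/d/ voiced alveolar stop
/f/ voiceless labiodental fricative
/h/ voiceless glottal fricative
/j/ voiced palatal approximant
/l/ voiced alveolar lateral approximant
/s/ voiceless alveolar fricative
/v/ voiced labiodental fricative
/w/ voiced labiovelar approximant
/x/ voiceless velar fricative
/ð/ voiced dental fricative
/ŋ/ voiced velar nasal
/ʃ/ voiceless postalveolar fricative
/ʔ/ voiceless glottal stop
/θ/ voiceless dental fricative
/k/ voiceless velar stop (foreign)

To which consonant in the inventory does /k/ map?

/ʔ/ is closest: same manner (stop), place distance 2 (velar→glottal), same voicing; total 2. Next closest is /d/ at distance 4.

ʔ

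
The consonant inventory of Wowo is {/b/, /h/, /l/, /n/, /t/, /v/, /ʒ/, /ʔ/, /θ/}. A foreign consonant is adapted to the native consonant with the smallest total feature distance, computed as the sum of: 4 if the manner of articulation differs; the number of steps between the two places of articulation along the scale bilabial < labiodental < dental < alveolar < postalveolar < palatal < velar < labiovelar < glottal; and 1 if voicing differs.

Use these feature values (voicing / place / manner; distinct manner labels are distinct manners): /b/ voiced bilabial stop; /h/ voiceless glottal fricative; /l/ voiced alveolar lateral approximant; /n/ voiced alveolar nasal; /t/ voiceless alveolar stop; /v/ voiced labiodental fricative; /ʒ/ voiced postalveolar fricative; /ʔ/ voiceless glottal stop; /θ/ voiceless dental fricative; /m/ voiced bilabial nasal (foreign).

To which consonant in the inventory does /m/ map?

/n/ is closest: same manner (nasal), place distance 3 (bilabial→alveolar), same voicing; total 3. Next closest is /b/ at distance 4.

n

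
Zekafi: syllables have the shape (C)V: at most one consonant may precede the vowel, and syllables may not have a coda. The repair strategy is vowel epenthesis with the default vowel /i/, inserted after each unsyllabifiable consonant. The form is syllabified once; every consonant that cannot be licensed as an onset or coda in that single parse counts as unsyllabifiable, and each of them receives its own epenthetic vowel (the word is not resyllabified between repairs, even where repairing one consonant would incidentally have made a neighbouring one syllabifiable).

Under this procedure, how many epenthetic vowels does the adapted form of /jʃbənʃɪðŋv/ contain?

6

The unsyllabifiable consonants are /j/, /ʃ/, /n/, /ð/, /ŋ/, /v/; each receives one epenthetic vowel.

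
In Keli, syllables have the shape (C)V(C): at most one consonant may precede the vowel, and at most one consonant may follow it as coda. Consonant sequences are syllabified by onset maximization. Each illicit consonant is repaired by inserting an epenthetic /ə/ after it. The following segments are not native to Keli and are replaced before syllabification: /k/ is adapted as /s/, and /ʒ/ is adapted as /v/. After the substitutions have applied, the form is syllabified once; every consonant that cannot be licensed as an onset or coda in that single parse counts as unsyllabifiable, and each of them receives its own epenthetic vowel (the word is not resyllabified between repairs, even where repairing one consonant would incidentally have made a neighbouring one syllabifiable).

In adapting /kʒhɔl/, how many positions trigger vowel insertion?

2

After substitution the input is /svhɔl/.
The unsyllabifiable consonants are /s/, /v/; each receives one epenthetic vowel.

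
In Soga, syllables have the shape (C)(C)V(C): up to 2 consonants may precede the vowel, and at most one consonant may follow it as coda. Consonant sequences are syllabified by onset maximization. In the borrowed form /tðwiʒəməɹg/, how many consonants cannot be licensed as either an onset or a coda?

The consonants /t/, /g/ cannot be parsed into a legal (C)(C)V(C) syllable (at most one coda consonant is licensed; onsets may contain at most 2 consonants).

2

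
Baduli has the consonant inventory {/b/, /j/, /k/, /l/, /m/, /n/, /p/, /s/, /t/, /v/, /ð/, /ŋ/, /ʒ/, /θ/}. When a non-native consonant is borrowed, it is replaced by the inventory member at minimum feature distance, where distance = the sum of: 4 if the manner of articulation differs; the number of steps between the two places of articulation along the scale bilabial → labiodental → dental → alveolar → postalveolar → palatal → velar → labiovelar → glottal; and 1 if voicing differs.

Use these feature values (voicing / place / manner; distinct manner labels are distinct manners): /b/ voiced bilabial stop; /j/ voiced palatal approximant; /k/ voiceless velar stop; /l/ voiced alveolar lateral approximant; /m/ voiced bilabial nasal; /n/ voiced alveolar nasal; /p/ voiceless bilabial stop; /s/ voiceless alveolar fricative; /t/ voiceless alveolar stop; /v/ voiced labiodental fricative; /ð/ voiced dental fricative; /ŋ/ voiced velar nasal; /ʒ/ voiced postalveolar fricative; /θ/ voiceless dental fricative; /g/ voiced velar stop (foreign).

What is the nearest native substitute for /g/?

k

/k/ is closest: same manner (stop), place distance 0 (velar→velar), voicing differs (+1); total 1. Next closest is /t/ at distance 4.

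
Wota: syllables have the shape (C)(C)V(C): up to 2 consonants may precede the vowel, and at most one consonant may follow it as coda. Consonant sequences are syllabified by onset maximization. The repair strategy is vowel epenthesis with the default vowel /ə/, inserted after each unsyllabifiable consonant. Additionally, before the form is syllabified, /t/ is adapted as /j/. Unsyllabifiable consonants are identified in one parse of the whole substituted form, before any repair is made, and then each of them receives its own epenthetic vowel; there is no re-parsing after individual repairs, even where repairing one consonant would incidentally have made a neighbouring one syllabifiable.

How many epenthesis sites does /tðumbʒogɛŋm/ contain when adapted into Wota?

After substitution the input is /jðumbʒogɛŋm/.
The unsyllabifiable consonants are /m/; each receives one epenthetic vowel.

1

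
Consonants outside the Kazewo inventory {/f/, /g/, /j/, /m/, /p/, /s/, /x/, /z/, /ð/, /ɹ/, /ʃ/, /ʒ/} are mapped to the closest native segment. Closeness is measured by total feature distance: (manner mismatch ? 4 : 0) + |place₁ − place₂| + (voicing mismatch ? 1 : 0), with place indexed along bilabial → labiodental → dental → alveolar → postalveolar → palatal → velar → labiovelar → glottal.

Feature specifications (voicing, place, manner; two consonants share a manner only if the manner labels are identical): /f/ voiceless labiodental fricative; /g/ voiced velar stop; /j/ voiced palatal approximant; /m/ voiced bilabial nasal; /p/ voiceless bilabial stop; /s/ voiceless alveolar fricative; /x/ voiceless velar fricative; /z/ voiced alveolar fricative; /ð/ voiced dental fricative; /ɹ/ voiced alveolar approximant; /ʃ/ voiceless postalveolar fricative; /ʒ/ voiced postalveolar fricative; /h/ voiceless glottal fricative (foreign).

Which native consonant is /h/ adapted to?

x

/x/ is closest: same manner (fricative), place distance 2 (glottal→velar), same voicing; total 2. Next closest is /ʃ/ at distance 4.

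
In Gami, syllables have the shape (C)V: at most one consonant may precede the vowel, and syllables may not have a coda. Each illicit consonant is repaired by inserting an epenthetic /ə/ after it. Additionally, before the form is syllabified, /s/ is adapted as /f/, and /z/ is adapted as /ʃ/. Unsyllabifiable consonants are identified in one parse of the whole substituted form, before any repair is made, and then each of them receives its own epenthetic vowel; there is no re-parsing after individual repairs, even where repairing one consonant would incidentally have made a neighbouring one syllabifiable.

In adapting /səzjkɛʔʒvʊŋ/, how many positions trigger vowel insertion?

After substitution the input is /fəʃjkɛʔʒvʊŋ/.
The unsyllabifiable consonants are /ʃ/, /j/, /ʔ/, /ʒ/, /ŋ/; each receives one epenthetic vowel.

5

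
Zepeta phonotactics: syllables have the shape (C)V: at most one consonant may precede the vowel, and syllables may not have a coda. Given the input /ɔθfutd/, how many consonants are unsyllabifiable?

Under (C)V, the unsyllabifiable consonants are /θ/, /t/, /d/ (no codas are permitted; onsets are limited to one consonant).

3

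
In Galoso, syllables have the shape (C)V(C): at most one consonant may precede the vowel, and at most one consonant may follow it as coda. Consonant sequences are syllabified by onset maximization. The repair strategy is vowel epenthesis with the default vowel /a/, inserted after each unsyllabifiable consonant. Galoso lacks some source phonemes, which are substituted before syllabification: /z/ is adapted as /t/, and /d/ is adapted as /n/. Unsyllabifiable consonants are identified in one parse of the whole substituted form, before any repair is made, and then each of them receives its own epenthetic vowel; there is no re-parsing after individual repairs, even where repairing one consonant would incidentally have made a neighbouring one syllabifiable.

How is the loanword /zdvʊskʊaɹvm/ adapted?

tanavʊskʊaɹvama

Substitution: /z/ → /t/, /d/ → /n/, giving /tnvʊskʊaɹvm/.
The consonants /t/, /n/, /v/, /m/ cannot be parsed into a legal (C)V(C) syllable (at most one coda consonant is licensed; onsets are limited to one consonant).
Inserting the epenthetic vowel yields /t/ → /ta/, /n/ → /na/, /v/ → /va/, /m/ → /ma/.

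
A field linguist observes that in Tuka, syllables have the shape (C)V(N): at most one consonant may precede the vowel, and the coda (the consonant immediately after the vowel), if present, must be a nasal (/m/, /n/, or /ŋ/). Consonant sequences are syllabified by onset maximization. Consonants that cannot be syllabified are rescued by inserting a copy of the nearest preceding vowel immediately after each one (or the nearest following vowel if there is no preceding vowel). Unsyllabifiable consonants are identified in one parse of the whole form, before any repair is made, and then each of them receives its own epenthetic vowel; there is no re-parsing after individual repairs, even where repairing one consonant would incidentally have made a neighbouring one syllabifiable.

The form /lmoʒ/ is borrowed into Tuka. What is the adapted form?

Under (C)V(N), the unsyllabifiable consonants are /l/, /ʒ/ (only a nasal (/m/, /n/, or /ŋ/) is licensed in coda position; onsets are limited to one consonant).
Each unlicensed consonant becomes the onset of a new syllable: /l/ → /lo/, /ʒ/ → /ʒo/.

lomoʒo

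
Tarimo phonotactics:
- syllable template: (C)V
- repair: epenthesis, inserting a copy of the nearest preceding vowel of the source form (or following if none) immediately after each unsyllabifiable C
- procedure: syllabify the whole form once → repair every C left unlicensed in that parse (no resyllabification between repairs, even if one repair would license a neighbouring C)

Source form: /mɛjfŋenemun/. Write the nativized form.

Syllabifying with onset maximization leaves /j/, /f/, /n/ stranded (no codas are permitted; onsets are limited to one consonant).
Epenthesis after each stranded consonant: /j/ → /jɛ/, /f/ → /fɛ/, /n/ → /nu/.

mɛjɛfɛŋenemunu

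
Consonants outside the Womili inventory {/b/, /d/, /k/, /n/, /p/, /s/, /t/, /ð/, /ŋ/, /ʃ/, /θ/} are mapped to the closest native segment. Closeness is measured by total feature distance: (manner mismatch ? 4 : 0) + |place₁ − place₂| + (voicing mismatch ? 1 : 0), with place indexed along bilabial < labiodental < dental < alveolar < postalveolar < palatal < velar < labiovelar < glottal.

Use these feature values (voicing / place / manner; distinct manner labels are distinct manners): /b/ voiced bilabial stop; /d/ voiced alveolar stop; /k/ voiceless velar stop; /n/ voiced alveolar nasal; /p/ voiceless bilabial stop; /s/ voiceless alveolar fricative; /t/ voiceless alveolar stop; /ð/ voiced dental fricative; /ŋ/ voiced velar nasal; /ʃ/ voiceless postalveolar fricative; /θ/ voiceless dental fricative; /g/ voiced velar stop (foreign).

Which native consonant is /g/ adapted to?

k

/k/ is closest: same manner (stop), place distance 0 (velar→velar), voicing differs (+1); total 1. Next closest is /d/ at distance 3.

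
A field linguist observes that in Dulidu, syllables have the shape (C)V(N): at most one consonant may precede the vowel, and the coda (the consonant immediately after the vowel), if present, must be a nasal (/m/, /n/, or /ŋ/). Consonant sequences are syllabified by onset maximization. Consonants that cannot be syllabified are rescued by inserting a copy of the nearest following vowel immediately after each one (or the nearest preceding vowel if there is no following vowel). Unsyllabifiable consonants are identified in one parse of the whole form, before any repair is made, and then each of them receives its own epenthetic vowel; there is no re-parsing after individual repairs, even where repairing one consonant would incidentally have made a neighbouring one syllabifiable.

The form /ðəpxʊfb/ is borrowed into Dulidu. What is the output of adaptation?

Under (C)V(N), the unsyllabifiable consonants are /p/, /f/, /b/ (only a nasal (/m/, /n/, or /ŋ/) is licensed in coda position; onsets are limited to one consonant).
Epenthesis after each stranded consonant: /p/ → /pʊ/, /f/ → /fʊ/, /b/ → /bʊ/.

ðəpʊxʊfʊbʊ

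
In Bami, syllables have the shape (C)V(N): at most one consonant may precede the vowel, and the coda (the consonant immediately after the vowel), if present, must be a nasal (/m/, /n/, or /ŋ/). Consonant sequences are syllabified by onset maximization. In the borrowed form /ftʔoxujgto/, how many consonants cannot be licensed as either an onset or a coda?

4

Syllabifying with onset maximization leaves /f/, /t/, /j/, /g/ stranded (only a nasal (/m/, /n/, or /ŋ/) is licensed in coda position; onsets are limited to one consonant).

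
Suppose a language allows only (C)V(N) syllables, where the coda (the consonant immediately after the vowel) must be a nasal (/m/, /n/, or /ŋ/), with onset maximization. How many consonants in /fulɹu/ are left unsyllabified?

1

Under (C)V(N), the unsyllabifiable consonants are /l/ (only a nasal (/m/, /n/, or /ŋ/) is licensed in coda position; onsets are limited to one consonant).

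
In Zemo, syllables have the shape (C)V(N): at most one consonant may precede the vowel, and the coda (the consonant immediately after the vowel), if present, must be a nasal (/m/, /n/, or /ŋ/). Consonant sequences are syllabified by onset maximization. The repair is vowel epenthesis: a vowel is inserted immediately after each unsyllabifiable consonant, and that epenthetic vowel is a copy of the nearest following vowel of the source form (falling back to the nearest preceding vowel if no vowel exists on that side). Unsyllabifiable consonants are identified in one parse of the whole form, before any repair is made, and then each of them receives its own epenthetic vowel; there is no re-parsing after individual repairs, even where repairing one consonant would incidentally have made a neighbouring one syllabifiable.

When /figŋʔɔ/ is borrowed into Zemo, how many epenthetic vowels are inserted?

2

The unsyllabifiable consonants are /g/, /ŋ/; each receives one epenthetic vowel.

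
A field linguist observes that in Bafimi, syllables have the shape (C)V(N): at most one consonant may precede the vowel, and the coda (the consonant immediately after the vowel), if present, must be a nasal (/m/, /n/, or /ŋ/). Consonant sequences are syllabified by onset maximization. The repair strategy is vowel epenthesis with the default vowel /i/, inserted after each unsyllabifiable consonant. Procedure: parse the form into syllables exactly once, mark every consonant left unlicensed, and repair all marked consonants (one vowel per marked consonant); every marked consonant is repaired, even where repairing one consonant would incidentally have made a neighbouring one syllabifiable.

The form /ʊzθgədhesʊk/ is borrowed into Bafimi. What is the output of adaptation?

Syllabifying with onset maximization leaves /z/, /θ/, /d/, /k/ stranded (only a nasal (/m/, /n/, or /ŋ/) is licensed in coda position; onsets are limited to one consonant).
Each unlicensed consonant becomes the onset of a new syllable: /z/ → /zi/, /θ/ → /θi/, /d/ → /di/, /k/ → /ki/.

ʊziθigədihesʊki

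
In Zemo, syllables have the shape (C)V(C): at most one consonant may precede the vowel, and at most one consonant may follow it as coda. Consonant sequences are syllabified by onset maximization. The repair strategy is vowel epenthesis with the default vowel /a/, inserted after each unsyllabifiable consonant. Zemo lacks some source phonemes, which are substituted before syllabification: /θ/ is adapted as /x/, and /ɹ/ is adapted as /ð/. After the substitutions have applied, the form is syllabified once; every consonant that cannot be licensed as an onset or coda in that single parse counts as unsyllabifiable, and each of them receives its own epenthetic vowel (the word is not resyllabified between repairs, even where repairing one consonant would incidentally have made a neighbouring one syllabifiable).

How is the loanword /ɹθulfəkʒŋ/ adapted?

Substitution: /ɹ/ → /ð/, /θ/ → /x/, giving /ðxulfəkʒŋ/.
Under (C)V(C), the unsyllabifiable consonants are /ð/, /ʒ/, /ŋ/ (at most one coda consonant is licensed; onsets are limited to one consonant).
Epenthesis after each stranded consonant: /ð/ → /ða/, /ʒ/ → /ʒa/, /ŋ/ → /ŋa/.

ðaxulfəkʒaŋa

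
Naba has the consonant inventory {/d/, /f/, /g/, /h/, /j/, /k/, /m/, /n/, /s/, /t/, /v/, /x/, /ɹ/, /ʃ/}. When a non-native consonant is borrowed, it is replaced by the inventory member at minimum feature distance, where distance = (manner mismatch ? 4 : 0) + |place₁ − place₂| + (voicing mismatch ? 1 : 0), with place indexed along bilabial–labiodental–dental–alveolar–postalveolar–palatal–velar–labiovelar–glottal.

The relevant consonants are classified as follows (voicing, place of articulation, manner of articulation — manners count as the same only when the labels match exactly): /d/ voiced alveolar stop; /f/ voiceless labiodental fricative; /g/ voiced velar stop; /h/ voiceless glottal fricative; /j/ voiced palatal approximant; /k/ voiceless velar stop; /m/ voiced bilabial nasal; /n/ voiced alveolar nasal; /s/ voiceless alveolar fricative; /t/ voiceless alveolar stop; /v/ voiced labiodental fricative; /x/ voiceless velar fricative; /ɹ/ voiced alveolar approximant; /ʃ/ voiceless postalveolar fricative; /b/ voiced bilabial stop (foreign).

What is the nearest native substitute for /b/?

d

/d/ is closest: same manner (stop), place distance 3 (bilabial→alveolar), same voicing; total 3. Next closest is /m/ at distance 4.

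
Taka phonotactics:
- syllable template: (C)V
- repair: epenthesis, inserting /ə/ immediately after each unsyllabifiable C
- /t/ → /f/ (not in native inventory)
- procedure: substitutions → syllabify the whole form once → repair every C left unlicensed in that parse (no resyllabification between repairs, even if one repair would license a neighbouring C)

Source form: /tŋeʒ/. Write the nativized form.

Substitution: /t/ → /f/, giving /fŋeʒ/.
Under (C)V, the unsyllabifiable consonants are /f/, /ʒ/ (no codas are permitted; onsets are limited to one consonant).
Inserting the epenthetic vowel yields /f/ → /fə/, /ʒ/ → /ʒə/.

fəŋeʒə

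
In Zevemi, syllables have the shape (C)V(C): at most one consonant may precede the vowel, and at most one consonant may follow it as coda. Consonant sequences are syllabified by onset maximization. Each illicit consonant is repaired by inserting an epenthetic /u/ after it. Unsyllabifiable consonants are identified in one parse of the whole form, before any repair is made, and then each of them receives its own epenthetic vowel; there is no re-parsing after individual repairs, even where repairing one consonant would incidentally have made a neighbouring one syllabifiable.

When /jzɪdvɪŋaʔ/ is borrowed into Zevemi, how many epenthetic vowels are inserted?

1

The unsyllabifiable consonants are /j/; each receives one epenthetic vowel.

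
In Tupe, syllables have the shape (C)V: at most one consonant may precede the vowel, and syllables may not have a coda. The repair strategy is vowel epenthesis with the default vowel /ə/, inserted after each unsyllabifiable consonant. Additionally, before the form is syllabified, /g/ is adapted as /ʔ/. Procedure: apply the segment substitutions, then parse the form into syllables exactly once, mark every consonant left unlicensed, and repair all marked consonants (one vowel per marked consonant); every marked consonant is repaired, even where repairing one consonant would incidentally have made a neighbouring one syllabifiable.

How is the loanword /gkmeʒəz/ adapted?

ʔəkəmeʒəzə

Substitution: /g/ → /ʔ/, giving /ʔkmeʒəz/.
Under (C)V, the unsyllabifiable consonants are /ʔ/, /k/, /z/ (no codas are permitted; onsets are limited to one consonant).
Epenthesis after each stranded consonant: /ʔ/ → /ʔə/, /k/ → /kə/, /z/ → /zə/.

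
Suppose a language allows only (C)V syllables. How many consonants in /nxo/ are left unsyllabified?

1

Under (C)V, the unsyllabifiable consonants are /n/ (no codas are permitted; onsets are limited to one consonant).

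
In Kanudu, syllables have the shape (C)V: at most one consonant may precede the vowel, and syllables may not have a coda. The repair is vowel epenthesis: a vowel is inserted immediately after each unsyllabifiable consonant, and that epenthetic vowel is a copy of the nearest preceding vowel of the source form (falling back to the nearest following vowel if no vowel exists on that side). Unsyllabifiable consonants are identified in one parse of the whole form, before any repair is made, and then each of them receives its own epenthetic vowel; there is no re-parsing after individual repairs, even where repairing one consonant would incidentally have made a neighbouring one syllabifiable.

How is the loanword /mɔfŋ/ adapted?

Under (C)V, the unsyllabifiable consonants are /f/, /ŋ/ (no codas are permitted; onsets are limited to one consonant).
Each unlicensed consonant becomes the onset of a new syllable: /f/ → /fɔ/, /ŋ/ → /ŋɔ/.

mɔfɔŋɔ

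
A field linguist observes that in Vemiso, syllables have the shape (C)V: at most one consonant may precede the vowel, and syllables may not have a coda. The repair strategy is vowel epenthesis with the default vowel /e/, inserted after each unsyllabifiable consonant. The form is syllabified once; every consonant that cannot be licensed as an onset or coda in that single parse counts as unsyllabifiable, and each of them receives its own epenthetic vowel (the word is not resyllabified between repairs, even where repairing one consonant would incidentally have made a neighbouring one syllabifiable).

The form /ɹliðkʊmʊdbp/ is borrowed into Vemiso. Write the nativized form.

ɹeliðekʊmʊdebepe

Under (C)V, the unsyllabifiable consonants are /ɹ/, /ð/, /d/, /b/, /p/ (no codas are permitted; onsets are limited to one consonant).
Each unlicensed consonant becomes the onset of a new syllable: /ɹ/ → /ɹe/, /ð/ → /ðe/, /d/ → /de/, /b/ → /be/, /p/ → /pe/.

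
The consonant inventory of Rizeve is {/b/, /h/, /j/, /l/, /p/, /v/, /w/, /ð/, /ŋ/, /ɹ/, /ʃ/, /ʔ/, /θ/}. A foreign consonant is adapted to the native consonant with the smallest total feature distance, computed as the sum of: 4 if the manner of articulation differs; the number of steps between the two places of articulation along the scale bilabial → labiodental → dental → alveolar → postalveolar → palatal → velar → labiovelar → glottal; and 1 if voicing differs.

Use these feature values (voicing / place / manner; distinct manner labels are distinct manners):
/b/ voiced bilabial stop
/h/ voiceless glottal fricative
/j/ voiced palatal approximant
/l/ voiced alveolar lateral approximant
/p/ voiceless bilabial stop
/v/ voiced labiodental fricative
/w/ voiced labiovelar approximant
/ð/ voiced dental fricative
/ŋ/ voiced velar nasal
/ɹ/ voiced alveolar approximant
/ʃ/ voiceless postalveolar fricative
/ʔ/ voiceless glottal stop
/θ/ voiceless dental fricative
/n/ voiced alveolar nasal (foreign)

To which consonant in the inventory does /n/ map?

ŋ

/ŋ/ is closest: same manner (nasal), place distance 3 (alveolar→velar), same voicing; total 3. Next closest is /l/ at distance 4.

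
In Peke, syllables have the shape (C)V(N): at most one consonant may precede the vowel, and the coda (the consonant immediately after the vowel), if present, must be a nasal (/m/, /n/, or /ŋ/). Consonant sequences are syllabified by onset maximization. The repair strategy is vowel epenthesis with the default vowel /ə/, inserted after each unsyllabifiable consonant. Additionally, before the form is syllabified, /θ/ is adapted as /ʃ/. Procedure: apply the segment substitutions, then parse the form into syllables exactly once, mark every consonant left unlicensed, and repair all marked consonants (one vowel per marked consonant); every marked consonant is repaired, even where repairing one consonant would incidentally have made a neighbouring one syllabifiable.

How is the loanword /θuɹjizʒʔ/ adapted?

ʃuɹəjizəʒəʔə

Substitution: /θ/ → /ʃ/, giving /ʃuɹjizʒʔ/.
Syllabifying with onset maximization leaves /ɹ/, /z/, /ʒ/, /ʔ/ stranded (only a nasal (/m/, /n/, or /ŋ/) is licensed in coda position; onsets are limited to one consonant).
Each unlicensed consonant becomes the onset of a new syllable: /ɹ/ → /ɹə/, /z/ → /zə/, /ʒ/ → /ʒə/, /ʔ/ → /ʔə/.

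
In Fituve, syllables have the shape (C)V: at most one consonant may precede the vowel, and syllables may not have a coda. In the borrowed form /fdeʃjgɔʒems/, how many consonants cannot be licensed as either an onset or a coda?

5

Syllabifying with onset maximization leaves /f/, /ʃ/, /j/, /m/, /s/ stranded (no codas are permitted; onsets are limited to one consonant).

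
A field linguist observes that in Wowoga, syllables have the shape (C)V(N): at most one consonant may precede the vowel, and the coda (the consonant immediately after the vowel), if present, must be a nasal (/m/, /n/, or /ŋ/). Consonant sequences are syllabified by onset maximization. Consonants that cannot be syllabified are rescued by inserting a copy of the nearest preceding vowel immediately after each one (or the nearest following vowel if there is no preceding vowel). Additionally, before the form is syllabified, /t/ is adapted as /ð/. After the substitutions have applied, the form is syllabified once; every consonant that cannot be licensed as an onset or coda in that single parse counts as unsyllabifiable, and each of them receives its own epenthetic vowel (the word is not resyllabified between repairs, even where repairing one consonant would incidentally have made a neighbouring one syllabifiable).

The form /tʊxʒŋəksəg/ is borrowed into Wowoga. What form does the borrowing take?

Substitution: /t/ → /ð/, giving /ðʊxʒŋəksəg/.
Syllabifying with onset maximization leaves /x/, /ʒ/, /k/, /g/ stranded (only a nasal (/m/, /n/, or /ŋ/) is licensed in coda position; onsets are limited to one consonant).
Epenthesis after each stranded consonant: /x/ → /xʊ/, /ʒ/ → /ʒʊ/, /k/ → /kə/, /g/ → /gə/.

ðʊxʊʒʊŋəkəsəgə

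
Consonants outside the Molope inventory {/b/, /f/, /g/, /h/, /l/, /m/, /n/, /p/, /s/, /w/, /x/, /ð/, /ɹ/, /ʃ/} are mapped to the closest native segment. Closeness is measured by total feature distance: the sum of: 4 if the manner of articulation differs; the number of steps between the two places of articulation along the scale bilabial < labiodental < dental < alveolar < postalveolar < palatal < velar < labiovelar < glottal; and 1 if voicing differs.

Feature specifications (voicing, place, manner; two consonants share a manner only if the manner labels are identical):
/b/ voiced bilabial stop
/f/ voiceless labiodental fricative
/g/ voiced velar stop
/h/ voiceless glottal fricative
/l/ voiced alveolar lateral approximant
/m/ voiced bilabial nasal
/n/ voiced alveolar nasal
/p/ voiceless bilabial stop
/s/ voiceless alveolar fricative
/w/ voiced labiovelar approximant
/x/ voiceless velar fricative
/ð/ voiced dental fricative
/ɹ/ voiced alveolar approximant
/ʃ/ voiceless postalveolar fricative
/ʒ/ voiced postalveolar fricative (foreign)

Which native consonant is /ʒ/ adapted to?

/ʃ/ is closest: same manner (fricative), place distance 0 (postalveolar→postalveolar), voicing differs (+1); total 1. Next closest is /s/ at distance 2.

ʃ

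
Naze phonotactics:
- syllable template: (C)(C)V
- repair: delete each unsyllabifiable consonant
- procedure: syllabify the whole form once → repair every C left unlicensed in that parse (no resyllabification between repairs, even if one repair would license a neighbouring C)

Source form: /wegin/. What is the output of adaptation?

Syllabifying with onset maximization leaves /n/ stranded (no codas are permitted; onsets may contain at most 2 consonants).
Deleting the stranded consonants removes /n/.

wegi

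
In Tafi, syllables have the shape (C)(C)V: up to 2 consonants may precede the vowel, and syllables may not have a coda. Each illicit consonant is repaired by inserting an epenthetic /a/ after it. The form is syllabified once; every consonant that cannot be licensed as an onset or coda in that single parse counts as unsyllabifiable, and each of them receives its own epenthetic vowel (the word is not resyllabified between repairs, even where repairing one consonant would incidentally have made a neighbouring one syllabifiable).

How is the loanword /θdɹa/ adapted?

Syllabifying with onset maximization leaves /θ/ stranded (no codas are permitted; onsets may contain at most 2 consonants).
Epenthesis after each stranded consonant: /θ/ → /θa/.

θadɹa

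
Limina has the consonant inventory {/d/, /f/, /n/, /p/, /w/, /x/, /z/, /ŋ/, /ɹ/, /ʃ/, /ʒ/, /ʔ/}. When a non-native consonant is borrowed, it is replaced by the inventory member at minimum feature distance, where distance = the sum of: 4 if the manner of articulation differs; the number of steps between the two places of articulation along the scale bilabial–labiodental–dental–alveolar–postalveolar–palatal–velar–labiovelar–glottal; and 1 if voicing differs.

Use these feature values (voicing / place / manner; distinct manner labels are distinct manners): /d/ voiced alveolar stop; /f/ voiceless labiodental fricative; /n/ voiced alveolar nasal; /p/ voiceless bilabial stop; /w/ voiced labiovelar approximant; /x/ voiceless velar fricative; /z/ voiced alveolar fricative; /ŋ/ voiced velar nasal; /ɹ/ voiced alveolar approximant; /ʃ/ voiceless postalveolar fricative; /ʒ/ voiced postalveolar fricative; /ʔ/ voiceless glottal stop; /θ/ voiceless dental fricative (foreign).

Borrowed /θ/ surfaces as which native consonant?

/f/ is closest: same manner (fricative), place distance 1 (dental→labiodental), same voicing; total 1. Next closest is /z/ at distance 2.

f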